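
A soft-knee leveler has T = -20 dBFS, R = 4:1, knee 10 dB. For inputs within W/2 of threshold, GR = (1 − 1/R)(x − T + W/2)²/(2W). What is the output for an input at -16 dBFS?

x − T + W/2 = -16 − (-20) + 5 = 9.
GR = (1 − 1/4) × 9² / 20 = 0.75 × 81 / 20 = 3.0375 dB.
Output = -16 − 3.0375 = -19.0375 dBFS.

-19.0375 dBFS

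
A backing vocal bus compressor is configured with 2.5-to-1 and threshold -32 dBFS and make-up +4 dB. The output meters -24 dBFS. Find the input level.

Stripping the +4 dB make-up gives -28 dBFS at the gain stage.
The compressed level sits -28 − (-32) = 4 dB over threshold.
Before 2.5:1 compression the overshoot was 4 × 2.5 = 10 dB, so input = -32 + 10 = -22 dBFS.

-22 dBFS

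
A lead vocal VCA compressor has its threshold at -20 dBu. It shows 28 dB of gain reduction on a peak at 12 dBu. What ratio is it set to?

Input overshoot = 12 − (-20) = 32 dB.
Output overshoot = 32 − 28 = 4 dB.
Ratio = input overshoot / output overshoot = 32 / 4 = 8.

8:1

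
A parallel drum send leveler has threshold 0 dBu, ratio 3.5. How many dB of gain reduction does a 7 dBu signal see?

5 dB

The signal is 7 dB above threshold.
After 3.5:1 compression the overshoot becomes 7/3.5 = 2 dB.
So the signal is attenuated by 7 − 2 = 5 dB.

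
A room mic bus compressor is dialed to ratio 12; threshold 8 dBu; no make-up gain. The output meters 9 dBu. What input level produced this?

20 dBu

The compressed level sits 9 − 8 = 1 dB over threshold.
Input overshoot = R × output overshoot = 12 dB → input = 8 + 12 = 20 dBu.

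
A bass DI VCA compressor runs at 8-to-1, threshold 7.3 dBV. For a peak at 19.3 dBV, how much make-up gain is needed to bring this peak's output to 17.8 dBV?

9 dB

The peak compresses to 7.3 + 12/8 = 8.8 dBV.
To reach 17.8 dBV requires 17.8 − 8.8 = 9 dB of make-up.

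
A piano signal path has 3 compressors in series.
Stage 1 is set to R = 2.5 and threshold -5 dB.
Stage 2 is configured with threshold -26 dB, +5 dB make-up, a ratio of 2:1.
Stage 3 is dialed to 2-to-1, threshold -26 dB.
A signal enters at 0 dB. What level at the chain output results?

-17.75 dB

Stage 1: 0 dB is 5 dB over -5 dB; at 2.5:1 that becomes 2 dB over, giving -3 dB.
Stage 2: 23 dB above -26 dB, reduced 2:1 to 11.5 dB above → -14.5 dB; +5 dB make-up → -9.5 dB.
Stage 3: -9.5 dB is 16.5 dB over -26 dB; at 2:1 that becomes 8.25 dB over, giving -17.75 dB.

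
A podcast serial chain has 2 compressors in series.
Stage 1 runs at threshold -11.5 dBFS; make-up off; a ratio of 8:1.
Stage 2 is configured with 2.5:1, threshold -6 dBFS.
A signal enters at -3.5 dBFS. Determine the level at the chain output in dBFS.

Stage 1: -3.5 dBFS is 8 dB over -11.5 dBFS; at 8:1 that becomes 1 dB over, giving -10.5 dBFS.
Stage 2: -10.5 dBFS is at or below the -6 dBFS threshold — no compression; output -10.5 dBFS.

-10.5 dBFS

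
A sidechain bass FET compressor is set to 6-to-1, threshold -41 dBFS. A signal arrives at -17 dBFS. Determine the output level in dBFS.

-37 dBFS

Overshoot: -17 − (-41) = 24 dB.
The 24 dB excess becomes 4 dB after 6:1 reduction.
That puts the output at -37 dBFS.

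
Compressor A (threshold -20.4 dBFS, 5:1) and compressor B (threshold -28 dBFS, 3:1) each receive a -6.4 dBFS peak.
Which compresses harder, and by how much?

B, by 3.2 dB

A: overshoot 14 dB → output overshoot 2.8 dB → GR 11.2 dB.
B: overshoot 21.6 dB → output overshoot 7.2 dB → GR 14.4 dB.
B reduces 3.2 dB more.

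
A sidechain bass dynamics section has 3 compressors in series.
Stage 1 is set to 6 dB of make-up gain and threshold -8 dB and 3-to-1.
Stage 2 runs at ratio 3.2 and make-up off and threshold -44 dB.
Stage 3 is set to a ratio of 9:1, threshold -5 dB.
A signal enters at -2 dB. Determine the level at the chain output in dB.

-30.25 dB

Stage 1: overshoot 6 dB → 6/3 = 2 dB → -6 dB; +6 dB make-up → 0 dB.
Stage 2: 0 dB is 44 dB over -44 dB; at 3.2:1 that becomes 13.75 dB over, giving -30.25 dB.
Stage 3: -30.25 dB ≤ -5 dB, so stage 3 doesn't engage; output -30.25 dB.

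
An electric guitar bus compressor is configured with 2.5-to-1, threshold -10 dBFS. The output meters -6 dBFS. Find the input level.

Post-compression overshoot = -6 − (-10) = 4 dB.
Input overshoot = R × output overshoot = 10 dB → input = -10 + 10 = 0 dBFS.

0 dBFS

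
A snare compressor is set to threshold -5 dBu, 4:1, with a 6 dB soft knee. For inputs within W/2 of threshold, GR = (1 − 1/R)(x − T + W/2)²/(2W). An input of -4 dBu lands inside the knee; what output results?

x − T + W/2 = -4 − (-5) + 3 = 4.
GR = (1 − 1/4) × 4² / 12 = 0.75 × 16 / 12 = 1 dB.
Output = -4 − 1 = -5 dBu.

-5 dBu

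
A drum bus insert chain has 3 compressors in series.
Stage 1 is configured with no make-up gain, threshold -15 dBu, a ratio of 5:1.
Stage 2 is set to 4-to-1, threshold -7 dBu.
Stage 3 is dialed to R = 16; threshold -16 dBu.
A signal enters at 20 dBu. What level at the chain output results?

-15.5 dBu

Stage 1: overshoot 35 dB → 35/5 = 7 dB → -8 dBu.
Stage 2: -8 dBu ≤ -7 dBu, so stage 2 doesn't engage; output -8 dBu.
Stage 3: 8 dB above -16 dBu, reduced 16:1 to 0.5 dB above → -15.5 dBu.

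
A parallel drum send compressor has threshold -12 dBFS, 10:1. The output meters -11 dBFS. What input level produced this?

That's 1 dB above the -12 dBFS threshold.
Input overshoot = R × output overshoot = 10 dB → input = -12 + 10 = -2 dBFS.

-2 dBFS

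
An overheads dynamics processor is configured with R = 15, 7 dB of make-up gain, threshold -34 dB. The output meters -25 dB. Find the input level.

-4 dB

Before make-up, the level was -25 − 7 = -32 dB.
The compressed level sits -32 − (-34) = 2 dB over threshold.
Undo the ratio: input overshoot = 2 × 15 = 30 dB, giving input = -4 dB.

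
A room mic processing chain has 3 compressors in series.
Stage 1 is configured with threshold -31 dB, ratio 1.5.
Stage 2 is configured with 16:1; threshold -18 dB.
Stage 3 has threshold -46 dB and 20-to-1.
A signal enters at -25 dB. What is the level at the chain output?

-45.05 dB

Stage 1: 6 dB above -31 dB, reduced 1.5:1 to 4 dB above → -27 dB.
Stage 2: -27 dB ≤ -18 dB, so stage 2 doesn't engage; output -27 dB.
Stage 3: 19 dB above -46 dB, reduced 20:1 to 0.95 dB above → -45.05 dB.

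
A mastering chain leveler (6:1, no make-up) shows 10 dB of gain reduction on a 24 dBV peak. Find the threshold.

12 dBV

Input is 12 dB above T (since output overshoot × R = input overshoot: (14 − T)·6 = 24 − T gives T = 12 dBV).
Check: 12 + (24 − 12)/6 = 12 + 2 = 14 dBV. ✓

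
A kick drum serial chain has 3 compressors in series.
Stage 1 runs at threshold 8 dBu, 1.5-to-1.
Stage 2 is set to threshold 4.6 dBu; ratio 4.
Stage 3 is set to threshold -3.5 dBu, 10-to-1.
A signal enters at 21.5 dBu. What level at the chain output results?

Stage 1: 21.5 dBu is 13.5 dB over 8 dBu; at 1.5:1 that becomes 9 dB over, giving 17 dBu.
Stage 2: overshoot 12.4 dB → 12.4/4 = 3.1 dB → 7.7 dBu.
Stage 3: overshoot 11.2 dB → 11.2/10 = 1.12 dB → -2.38 dBu.

-2.38 dBu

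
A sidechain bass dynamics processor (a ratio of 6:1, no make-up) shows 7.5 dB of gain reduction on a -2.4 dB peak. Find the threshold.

Let T be the threshold. Output overshoot = (input overshoot)/R, so -9.9 − T = (-2.4 − T)/6.
6·(-9.9 − T) = -2.4 − T → 5·T = -59.4 − (-2.4) = -57.
T = -57/5 = -11.4 dB.

-11.4 dB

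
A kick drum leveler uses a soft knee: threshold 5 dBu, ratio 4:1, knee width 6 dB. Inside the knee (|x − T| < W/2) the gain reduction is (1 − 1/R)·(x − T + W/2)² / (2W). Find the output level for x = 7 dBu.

5.4375 dBu

x − T + W/2 = 7 − 5 + 3 = 5.
GR = (1 − 1/4) × 5² / 12 = 0.75 × 25 / 12 = 1.5625 dB.
Output = 7 − 1.5625 = 5.4375 dBu.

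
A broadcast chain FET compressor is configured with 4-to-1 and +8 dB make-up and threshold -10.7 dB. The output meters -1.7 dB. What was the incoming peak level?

-6.7 dB

Stripping the +8 dB make-up gives -9.7 dB at the gain stage.
That's 1 dB above the -10.7 dB threshold.
Input overshoot = R × output overshoot = 4 dB → input = -10.7 + 4 = -6.7 dB.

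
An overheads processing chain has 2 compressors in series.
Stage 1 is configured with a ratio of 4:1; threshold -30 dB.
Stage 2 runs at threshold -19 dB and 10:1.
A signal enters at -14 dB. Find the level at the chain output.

-26 dB

Stage 1: -14 dB is 16 dB over -30 dB; at 4:1 that becomes 4 dB over, giving -26 dB.
Stage 2: below threshold (-26 ≤ -19); passes unchanged; output -26 dB.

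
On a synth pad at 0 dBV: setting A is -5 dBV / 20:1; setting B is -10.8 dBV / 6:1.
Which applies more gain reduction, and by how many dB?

A: overshoot 5 dB → output overshoot 0.25 dB → GR 4.75 dB.
B: overshoot 10.8 dB → output overshoot 1.8 dB → GR 9 dB.
Difference: 4.25 dB in favour of B.

B, by 4.25 dB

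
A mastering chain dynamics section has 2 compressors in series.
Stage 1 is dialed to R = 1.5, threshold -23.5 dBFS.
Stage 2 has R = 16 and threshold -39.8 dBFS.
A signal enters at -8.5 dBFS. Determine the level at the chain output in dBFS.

Stage 1: 15 dB above -23.5 dBFS, reduced 1.5:1 to 10 dB above → -13.5 dBFS.
Stage 2: overshoot 26.3 dB → 26.3/16 = 1.64375 dB → -38.15625 dBFS.

-38.15625 dBFS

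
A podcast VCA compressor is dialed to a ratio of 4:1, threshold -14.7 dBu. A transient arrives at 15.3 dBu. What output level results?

-7.2 dBu

The input is 30 dB above the -14.7 dBu threshold.
The 30 dB excess becomes 7.5 dB after 4:1 reduction.
So the level is -14.7 + 7.5 = -7.2 dBu.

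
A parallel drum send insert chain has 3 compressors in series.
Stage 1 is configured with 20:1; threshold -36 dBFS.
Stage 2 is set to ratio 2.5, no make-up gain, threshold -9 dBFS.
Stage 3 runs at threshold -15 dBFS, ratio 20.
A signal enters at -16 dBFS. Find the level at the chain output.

-35 dBFS

Stage 1: -16 dBFS is 20 dB over -36 dBFS; at 20:1 that becomes 1 dB over, giving -35 dBFS.
Stage 2: -35 dBFS is at or below the -9 dBFS threshold — no compression; output -35 dBFS.
Stage 3: below threshold (-35 ≤ -15); passes unchanged; output -35 dBFS.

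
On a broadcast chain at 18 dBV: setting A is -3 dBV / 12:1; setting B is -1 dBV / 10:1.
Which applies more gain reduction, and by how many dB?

A, by 2.15 dB

A: overshoot 21 dB → output overshoot 1.75 dB → GR 19.25 dB.
B: overshoot 19 dB → output overshoot 1.9 dB → GR 17.1 dB.
A reduces 2.15 dB more.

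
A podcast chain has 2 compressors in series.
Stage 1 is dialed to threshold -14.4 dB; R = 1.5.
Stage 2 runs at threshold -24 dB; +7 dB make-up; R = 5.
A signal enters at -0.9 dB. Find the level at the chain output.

Stage 1: -0.9 dB is 13.5 dB over -14.4 dB; at 1.5:1 that becomes 9 dB over, giving -5.4 dB.
Stage 2: overshoot 18.6 dB → 18.6/5 = 3.72 dB → -20.28 dB; +7 dB make-up → -13.28 dB.

-13.28 dB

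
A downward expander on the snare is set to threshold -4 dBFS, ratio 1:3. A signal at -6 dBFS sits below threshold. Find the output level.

-10 dBFS

Below threshold, a 1:3 expander applies gain = (3−1)×(T − x) of attenuation.
(3−1) × 2 = 4 dB, so output = -6 − 4 = -10 dBFS.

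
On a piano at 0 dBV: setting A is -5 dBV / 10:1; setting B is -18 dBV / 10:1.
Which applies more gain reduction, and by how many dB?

B, by 11.7 dB

A: 5 dB over, compressed to 0.5 dB over, so 4.5 dB of GR.
B: 18 dB over, compressed to 1.8 dB over, so 16.2 dB of GR.
B reduces 11.7 dB more.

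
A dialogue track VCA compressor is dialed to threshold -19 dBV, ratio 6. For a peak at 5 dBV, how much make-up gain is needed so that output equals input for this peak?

20 dB

The peak compresses to -19 + 24/6 = -15 dBV.
To reach 5 dBV requires 5 − (-15) = 20 dB of make-up.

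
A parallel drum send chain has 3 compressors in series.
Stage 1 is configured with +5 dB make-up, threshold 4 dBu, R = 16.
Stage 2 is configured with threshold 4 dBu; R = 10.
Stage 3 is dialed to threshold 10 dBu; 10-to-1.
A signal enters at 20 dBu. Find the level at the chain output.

4.6 dBu

Stage 1: overshoot 16 dB → 16/16 = 1 dB → 5 dBu; +5 dB make-up → 10 dBu.
Stage 2: 10 dBu is 6 dB over 4 dBu; at 10:1 that becomes 0.6 dB over, giving 4.6 dBu.
Stage 3: below threshold (4.6 ≤ 10); passes unchanged; output 4.6 dBu.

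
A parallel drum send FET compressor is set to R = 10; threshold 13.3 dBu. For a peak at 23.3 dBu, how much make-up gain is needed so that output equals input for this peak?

9 dB

Overshoot 10 dB → 10/10 = 1 dB after compression, so the compressed level is 13.3 + 1 = 14.3 dBu.
Make-up = target − compressed = 23.3 − 14.3 = 9 dB.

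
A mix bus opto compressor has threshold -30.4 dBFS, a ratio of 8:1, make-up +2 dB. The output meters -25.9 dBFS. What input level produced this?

-10.4 dBFS

Stripping the +2 dB make-up gives -27.9 dBFS at the gain stage.
That's 2.5 dB above the -30.4 dBFS threshold.
Before 8:1 compression the overshoot was 2.5 × 8 = 20 dB, so input = -30.4 + 20 = -10.4 dBFS.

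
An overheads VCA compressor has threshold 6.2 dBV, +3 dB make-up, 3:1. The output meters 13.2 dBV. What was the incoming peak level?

Remove make-up: 13.2 − 3 = 10.2 dBV.
The compressed level sits 10.2 − 6.2 = 4 dB over threshold.
Before 3:1 compression the overshoot was 4 × 3 = 12 dB, so input = 6.2 + 12 = 18.2 dBV.

18.2 dBV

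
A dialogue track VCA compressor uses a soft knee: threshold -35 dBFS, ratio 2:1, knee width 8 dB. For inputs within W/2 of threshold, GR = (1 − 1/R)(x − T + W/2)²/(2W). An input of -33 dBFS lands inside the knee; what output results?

-34.125 dBFS

x − T + W/2 = -33 − (-35) + 4 = 6.
GR = (1 − 1/2) × 6² / 16 = 0.5 × 36 / 16 = 1.125 dB.
Output = -33 − 1.125 = -34.125 dBFS.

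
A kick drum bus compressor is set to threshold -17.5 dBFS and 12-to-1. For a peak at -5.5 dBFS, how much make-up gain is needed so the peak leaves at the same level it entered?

11 dB

Without make-up, output = threshold + overshoot/12 = -17.5 + 1 = -16.5 dBFS.
Gap to target: 11 dB.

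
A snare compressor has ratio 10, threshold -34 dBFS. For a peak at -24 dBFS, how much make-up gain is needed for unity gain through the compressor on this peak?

9 dB

Without make-up, output = threshold + overshoot/10 = -34 + 1 = -33 dBFS.
Gap to target: 9 dB.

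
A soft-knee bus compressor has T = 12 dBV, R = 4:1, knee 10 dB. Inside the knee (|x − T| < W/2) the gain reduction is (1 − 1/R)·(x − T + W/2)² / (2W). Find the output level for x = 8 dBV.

7.9625 dBV

x − T + W/2 = 8 − 12 + 5 = 1.
GR = (1 − 1/4) × 1² / 20 = 0.75 × 1 / 20 = 0.0375 dB.
Output = 8 − 0.0375 = 7.9625 dBV.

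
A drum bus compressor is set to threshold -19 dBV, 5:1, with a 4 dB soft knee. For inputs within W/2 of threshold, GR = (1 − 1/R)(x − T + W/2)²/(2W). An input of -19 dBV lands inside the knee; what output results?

-19.4 dBV

x − T + W/2 = -19 − (-19) + 2 = 2.
GR = (1 − 1/5) × 2² / 8 = 0.8 × 4 / 8 = 0.4 dB.
Output = -19 − 0.4 = -19.4 dBV.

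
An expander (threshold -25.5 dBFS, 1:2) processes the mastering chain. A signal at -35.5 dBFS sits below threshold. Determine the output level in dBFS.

Below threshold, a 1:2 expander applies gain = (2−1)×(T − x) of attenuation.
(2−1) × 10 = 10 dB, so output = -35.5 − 10 = -45.5 dBFS.

-45.5 dBFS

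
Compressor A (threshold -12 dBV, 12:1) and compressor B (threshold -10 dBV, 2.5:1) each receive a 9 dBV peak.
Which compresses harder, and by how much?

A, by 7.85 dB

A: 21 dB over, compressed to 1.75 dB over, so 19.25 dB of GR.
B: 19 dB over, compressed to 7.6 dB over, so 11.4 dB of GR.
A reduces 7.85 dB more.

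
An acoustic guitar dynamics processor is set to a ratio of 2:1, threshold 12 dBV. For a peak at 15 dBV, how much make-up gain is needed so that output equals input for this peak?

1.5 dB

The peak compresses to 12 + 3/2 = 13.5 dBV.
To reach 15 dBV requires 15 − 13.5 = 1.5 dB of make-up.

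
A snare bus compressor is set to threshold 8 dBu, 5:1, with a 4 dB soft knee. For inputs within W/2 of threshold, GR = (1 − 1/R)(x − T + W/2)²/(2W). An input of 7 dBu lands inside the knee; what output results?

6.9 dBu

x − T + W/2 = 7 − 8 + 2 = 1.
GR = (1 − 1/5) × 1² / 8 = 0.8 × 1 / 8 = 0.1 dB.
Output = 7 − 0.1 = 6.9 dBu.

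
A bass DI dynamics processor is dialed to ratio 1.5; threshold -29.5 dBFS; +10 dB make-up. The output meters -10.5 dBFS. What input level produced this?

-16 dBFS

Stripping the +10 dB make-up gives -20.5 dBFS at the gain stage.
Post-compression overshoot = -20.5 − (-29.5) = 9 dB.
Undo the ratio: input overshoot = 9 × 1.5 = 13.5 dB, giving input = -16 dBFS.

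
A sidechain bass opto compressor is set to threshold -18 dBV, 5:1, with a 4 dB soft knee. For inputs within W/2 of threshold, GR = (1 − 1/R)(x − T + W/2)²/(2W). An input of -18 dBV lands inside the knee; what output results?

-18.4 dBV

x − T + W/2 = -18 − (-18) + 2 = 2.
GR = (1 − 1/5) × 2² / 8 = 0.8 × 4 / 8 = 0.4 dB.
Output = -18 − 0.4 = -18.4 dBV.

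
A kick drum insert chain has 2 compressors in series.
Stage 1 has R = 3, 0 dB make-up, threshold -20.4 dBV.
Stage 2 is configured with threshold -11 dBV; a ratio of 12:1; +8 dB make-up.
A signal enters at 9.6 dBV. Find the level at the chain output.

-2.95 dBV

Stage 1: 9.6 dBV is 30 dB over -20.4 dBV; at 3:1 that becomes 10 dB over, giving -10.4 dBV.
Stage 2: overshoot 0.6 dB → 0.6/12 = 0.05 dB → -10.95 dBV; +8 dB make-up → -2.95 dBV.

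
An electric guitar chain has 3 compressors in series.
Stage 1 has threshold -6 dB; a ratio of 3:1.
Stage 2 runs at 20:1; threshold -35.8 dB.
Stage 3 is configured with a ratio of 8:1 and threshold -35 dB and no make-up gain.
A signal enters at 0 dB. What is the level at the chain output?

Stage 1: overshoot 6 dB → 6/3 = 2 dB → -4 dB.
Stage 2: overshoot 31.8 dB → 31.8/20 = 1.59 dB → -34.21 dB.
Stage 3: overshoot 0.79 dB → 0.79/8 = 0.09875 dB → -34.90125 dB.

-34.90125 dB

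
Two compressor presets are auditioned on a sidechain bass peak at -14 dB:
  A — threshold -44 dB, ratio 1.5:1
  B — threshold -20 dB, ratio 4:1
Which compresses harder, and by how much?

A: overshoot 30 dB → output overshoot 20 dB → GR 10 dB.
B: overshoot 6 dB → output overshoot 1.5 dB → GR 4.5 dB.
Difference: 5.5 dB in favour of A.

A, by 5.5 dB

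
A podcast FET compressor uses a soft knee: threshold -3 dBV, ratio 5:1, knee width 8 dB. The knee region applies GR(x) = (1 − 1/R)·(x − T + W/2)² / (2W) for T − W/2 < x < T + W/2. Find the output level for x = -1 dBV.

-2.8 dBV

x − T + W/2 = -1 − (-3) + 4 = 6.
GR = (1 − 1/5) × 6² / 16 = 0.8 × 36 / 16 = 1.8 dB.
Output = -1 − 1.8 = -2.8 dBV.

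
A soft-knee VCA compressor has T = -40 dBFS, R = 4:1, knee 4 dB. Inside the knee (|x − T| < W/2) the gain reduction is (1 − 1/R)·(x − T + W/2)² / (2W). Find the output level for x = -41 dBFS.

-41.09375 dBFS

x − T + W/2 = -41 − (-40) + 2 = 1.
GR = (1 − 1/4) × 1² / 8 = 0.75 × 1 / 8 = 0.09375 dB.
Output = -41 − 0.09375 = -41.09375 dBFS.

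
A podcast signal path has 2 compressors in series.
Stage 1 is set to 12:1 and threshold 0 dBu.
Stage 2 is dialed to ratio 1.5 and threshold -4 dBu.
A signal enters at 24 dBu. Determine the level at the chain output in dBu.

0 dBu

Stage 1: overshoot 24 dB → 24/12 = 2 dB → 2 dBu.
Stage 2: 2 dBu is 6 dB over -4 dBu; at 1.5:1 that becomes 4 dB over, giving 0 dBu.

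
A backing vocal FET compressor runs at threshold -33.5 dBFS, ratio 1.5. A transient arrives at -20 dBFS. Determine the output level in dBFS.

-20 dBFS sits 13.5 dB over threshold.
The 13.5 dB excess becomes 9 dB after 1.5:1 reduction.
Output = -33.5 + 9 = -24.5 dBFS.

-24.5 dBFS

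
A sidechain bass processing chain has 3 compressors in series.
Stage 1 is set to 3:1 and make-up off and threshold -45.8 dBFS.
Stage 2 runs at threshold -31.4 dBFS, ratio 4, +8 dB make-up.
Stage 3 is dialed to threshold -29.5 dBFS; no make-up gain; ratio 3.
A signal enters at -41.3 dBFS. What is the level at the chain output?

-36.3 dBFS

Stage 1: overshoot 4.5 dB → 4.5/3 = 1.5 dB → -44.3 dBFS.
Stage 2: -44.3 dBFS ≤ -31.4 dBFS, so stage 2 doesn't engage; make-up brings it to -36.3 dBFS.
Stage 3: below threshold (-36.3 ≤ -29.5); passes unchanged; output -36.3 dBFS.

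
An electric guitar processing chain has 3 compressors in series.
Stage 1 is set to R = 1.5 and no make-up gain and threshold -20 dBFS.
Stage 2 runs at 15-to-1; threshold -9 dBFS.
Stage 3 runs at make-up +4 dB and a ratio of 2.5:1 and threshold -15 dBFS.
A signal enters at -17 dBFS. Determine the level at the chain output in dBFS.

Stage 1: -17 dBFS is 3 dB over -20 dBFS; at 1.5:1 that becomes 2 dB over, giving -18 dBFS.
Stage 2: -18 dBFS ≤ -9 dBFS, so stage 2 doesn't engage; output -18 dBFS.
Stage 3: below threshold (-18 ≤ -15); passes unchanged; make-up brings it to -14 dBFS.

-14 dBFS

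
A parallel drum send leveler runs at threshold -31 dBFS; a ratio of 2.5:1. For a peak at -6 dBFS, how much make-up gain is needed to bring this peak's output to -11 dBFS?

Without make-up, output = threshold + overshoot/2.5 = -31 + 10 = -21 dBFS.
Gap to target: 10 dB.

10 dB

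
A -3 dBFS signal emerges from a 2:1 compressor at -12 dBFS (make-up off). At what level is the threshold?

-21 dBFS

Gain reduction = -3 − (-12) = 9 dB; output overshoot = GR / (R − 1) = 9 / 1 = 9 dB.
Threshold = output − output overshoot = -12 − 9 = -21 dBFS.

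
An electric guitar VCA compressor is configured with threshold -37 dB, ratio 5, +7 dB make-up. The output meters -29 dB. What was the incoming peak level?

Stripping the +7 dB make-up gives -36 dB at the gain stage.
The compressed level sits -36 − (-37) = 1 dB over threshold.
Input overshoot = R × output overshoot = 5 dB → input = -37 + 5 = -32 dB.

-32 dB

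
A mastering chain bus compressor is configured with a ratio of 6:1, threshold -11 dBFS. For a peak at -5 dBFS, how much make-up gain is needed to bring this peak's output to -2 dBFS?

Overshoot 6 dB → 6/6 = 1 dB after compression, so the compressed level is -11 + 1 = -10 dBFS.
Make-up = target − compressed = -2 − (-10) = 8 dB.

8 dB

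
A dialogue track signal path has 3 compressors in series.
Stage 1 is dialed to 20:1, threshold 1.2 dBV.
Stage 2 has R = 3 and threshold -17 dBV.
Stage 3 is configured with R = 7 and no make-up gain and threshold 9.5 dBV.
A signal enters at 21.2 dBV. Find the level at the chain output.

Stage 1: 21.2 dBV is 20 dB over 1.2 dBV; at 20:1 that becomes 1 dB over, giving 2.2 dBV.
Stage 2: 19.2 dB above -17 dBV, reduced 3:1 to 6.4 dB above → -10.6 dBV.
Stage 3: below threshold (-10.6 ≤ 9.5); passes unchanged; output -10.6 dBV.

-10.6 dBV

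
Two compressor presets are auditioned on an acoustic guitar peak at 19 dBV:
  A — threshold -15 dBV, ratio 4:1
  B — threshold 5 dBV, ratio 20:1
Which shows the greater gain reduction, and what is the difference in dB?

A: GR = 34 − 34/4 = 25.5 dB.
B: GR = 14 − 14/20 = 13.3 dB.
A applies 12.2 dB more gain reduction.

A, by 12.2 dB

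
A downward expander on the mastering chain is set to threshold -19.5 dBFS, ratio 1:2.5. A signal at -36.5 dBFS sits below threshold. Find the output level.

-62 dBFS

The input is 17 dB below the -19.5 dBFS threshold.
A 1:2.5 expander multiplies undershoot by 2.5: 17 × 2.5 = 42.5 dB below threshold.
Output = -19.5 − 42.5 = -62 dBFS.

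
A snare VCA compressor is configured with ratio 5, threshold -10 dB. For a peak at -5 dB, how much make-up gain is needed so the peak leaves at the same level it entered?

Without make-up, output = threshold + overshoot/5 = -10 + 1 = -9 dB.
Gap to target: 4 dB.

4 dB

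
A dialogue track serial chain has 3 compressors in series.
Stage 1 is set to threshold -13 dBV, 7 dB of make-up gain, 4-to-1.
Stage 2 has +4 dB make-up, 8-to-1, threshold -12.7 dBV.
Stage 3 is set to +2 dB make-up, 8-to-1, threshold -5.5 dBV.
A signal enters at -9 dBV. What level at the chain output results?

-5.7375 dBV

Stage 1: -9 dBV is 4 dB over -13 dBV; at 4:1 that becomes 1 dB over, giving -12 dBV; +7 dB make-up → -5 dBV.
Stage 2: 7.7 dB above -12.7 dBV, reduced 8:1 to 0.9625 dB above → -11.7375 dBV; +4 dB make-up → -7.7375 dBV.
Stage 3: -7.7375 dBV ≤ -5.5 dBV, so stage 3 doesn't engage; make-up brings it to -5.7375 dBV.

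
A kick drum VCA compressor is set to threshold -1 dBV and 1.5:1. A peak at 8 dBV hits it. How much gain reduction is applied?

8 dBV exceeds the threshold by 9 dB.
A 1.5:1 ratio leaves 6 dB of that excess.
So the signal is attenuated by 9 − 6 = 3 dB.

3 dB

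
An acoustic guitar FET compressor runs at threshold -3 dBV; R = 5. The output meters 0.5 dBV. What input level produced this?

14.5 dBV

Post-compression overshoot = 0.5 − (-3) = 3.5 dB.
Undo the ratio: input overshoot = 3.5 × 5 = 17.5 dB, giving input = 14.5 dBV.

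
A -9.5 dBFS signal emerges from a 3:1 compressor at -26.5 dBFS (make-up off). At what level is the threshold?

Gain reduction = -9.5 − (-26.5) = 17 dB; output overshoot = GR / (R − 1) = 17 / 2 = 8.5 dB.
Threshold = output − output overshoot = -26.5 − 8.5 = -35 dBFS.

-35 dBFS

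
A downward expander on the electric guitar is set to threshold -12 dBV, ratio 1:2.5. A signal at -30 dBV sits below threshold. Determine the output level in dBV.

Undershoot = (-12) − (-30) = 18 dB.
At 1:2.5, that expands to 45 dB under threshold.
Output = -12 − 45 = -57 dBV.

-57 dBV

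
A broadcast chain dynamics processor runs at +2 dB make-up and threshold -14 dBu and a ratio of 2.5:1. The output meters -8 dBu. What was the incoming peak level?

-4 dBu

Remove make-up: -8 − 2 = -10 dBu.
Post-compression overshoot = -10 − (-14) = 4 dB.
Input overshoot = R × output overshoot = 10 dB → input = -14 + 10 = -4 dBu.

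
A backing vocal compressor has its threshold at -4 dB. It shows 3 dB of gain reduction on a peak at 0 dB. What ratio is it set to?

4:1

Input overshoot = 0 − (-4) = 4 dB.
Output overshoot = 4 − 3 = 1 dB.
Ratio = input overshoot / output overshoot = 4 / 1 = 4.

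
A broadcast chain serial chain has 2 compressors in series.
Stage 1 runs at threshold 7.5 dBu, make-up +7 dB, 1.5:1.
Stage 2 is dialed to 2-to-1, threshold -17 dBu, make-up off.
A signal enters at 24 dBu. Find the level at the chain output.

Stage 1: 16.5 dB above 7.5 dBu, reduced 1.5:1 to 11 dB above → 18.5 dBu; +7 dB make-up → 25.5 dBu.
Stage 2: overshoot 42.5 dB → 42.5/2 = 21.25 dB → 4.25 dBu.

4.25 dBu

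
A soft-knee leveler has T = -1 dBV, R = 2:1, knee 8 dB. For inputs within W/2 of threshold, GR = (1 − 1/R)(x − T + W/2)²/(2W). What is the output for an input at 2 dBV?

x − T + W/2 = 2 − (-1) + 4 = 7.
GR = (1 − 1/2) × 7² / 16 = 0.5 × 49 / 16 = 1.53125 dB.
Output = 2 − 1.53125 = 0.46875 dBV.

0.46875 dBV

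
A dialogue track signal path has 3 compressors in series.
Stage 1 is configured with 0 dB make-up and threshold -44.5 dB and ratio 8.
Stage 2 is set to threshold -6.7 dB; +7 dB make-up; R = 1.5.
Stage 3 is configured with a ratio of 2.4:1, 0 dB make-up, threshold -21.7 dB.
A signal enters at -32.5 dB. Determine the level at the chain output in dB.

Stage 1: -32.5 dB is 12 dB over -44.5 dB; at 8:1 that becomes 1.5 dB over, giving -43 dB.
Stage 2: below threshold (-43 ≤ -6.7); passes unchanged; make-up brings it to -36 dB.
Stage 3: below threshold (-36 ≤ -21.7); passes unchanged; output -36 dB.

-36 dB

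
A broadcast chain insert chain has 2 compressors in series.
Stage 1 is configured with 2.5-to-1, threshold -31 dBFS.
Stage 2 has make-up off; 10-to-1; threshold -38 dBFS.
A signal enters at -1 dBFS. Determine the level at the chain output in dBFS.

-36.1 dBFS

Stage 1: -1 dBFS is 30 dB over -31 dBFS; at 2.5:1 that becomes 12 dB over, giving -19 dBFS.
Stage 2: 19 dB above -38 dBFS, reduced 10:1 to 1.9 dB above → -36.1 dBFS.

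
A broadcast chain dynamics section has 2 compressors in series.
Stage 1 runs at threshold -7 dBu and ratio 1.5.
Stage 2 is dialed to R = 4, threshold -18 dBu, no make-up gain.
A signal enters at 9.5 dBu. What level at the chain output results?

-12.5 dBu

Stage 1: 16.5 dB above -7 dBu, reduced 1.5:1 to 11 dB above → 4 dBu.
Stage 2: 4 dBu is 22 dB over -18 dBu; at 4:1 that becomes 5.5 dB over, giving -12.5 dBu.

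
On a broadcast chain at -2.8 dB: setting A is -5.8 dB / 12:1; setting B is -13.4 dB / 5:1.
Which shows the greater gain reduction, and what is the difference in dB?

B, by 5.73 dB

A: 3 dB over, compressed to 0.25 dB over, so 2.75 dB of GR.
B: 10.6 dB over, compressed to 2.12 dB over, so 8.48 dB of GR.
B reduces 5.73 dB more.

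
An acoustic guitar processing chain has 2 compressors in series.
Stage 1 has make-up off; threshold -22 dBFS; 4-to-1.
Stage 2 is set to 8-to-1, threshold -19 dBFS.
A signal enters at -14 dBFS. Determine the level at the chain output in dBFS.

Stage 1: -14 dBFS is 8 dB over -22 dBFS; at 4:1 that becomes 2 dB over, giving -20 dBFS.
Stage 2: below threshold (-20 ≤ -19); passes unchanged; output -20 dBFS.

-20 dBFS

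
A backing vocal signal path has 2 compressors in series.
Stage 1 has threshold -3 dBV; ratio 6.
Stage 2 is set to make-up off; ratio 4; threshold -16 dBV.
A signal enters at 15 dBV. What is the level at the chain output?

Stage 1: 18 dB above -3 dBV, reduced 6:1 to 3 dB above → 0 dBV.
Stage 2: 16 dB above -16 dBV, reduced 4:1 to 4 dB above → -12 dBV.

-12 dBV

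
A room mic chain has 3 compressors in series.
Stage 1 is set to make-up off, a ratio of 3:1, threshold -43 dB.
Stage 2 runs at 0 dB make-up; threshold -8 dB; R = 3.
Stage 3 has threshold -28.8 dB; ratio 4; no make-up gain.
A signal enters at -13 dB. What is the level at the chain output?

Stage 1: 30 dB above -43 dB, reduced 3:1 to 10 dB above → -33 dB.
Stage 2: -33 dB is at or below the -8 dB threshold — no compression; output -33 dB.
Stage 3: -33 dB ≤ -28.8 dB, so stage 3 doesn't engage; output -33 dB.

-33 dB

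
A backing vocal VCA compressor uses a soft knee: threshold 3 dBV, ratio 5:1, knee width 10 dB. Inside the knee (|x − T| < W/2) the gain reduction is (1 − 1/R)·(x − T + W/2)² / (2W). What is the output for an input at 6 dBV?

3.44 dBV

x − T + W/2 = 6 − 3 + 5 = 8.
GR = (1 − 1/5) × 8² / 20 = 0.8 × 64 / 20 = 2.56 dB.
Output = 6 − 2.56 = 3.44 dBV.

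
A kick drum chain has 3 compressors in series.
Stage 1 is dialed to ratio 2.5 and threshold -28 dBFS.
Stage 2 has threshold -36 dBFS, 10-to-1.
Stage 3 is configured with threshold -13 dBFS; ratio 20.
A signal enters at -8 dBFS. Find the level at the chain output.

-34.4 dBFS

Stage 1: -8 dBFS is 20 dB over -28 dBFS; at 2.5:1 that becomes 8 dB over, giving -20 dBFS.
Stage 2: 16 dB above -36 dBFS, reduced 10:1 to 1.6 dB above → -34.4 dBFS.
Stage 3: below threshold (-34.4 ≤ -13); passes unchanged; output -34.4 dBFS.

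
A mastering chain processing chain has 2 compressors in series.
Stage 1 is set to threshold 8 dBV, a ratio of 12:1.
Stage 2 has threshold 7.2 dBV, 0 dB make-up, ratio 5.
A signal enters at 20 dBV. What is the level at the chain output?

7.56 dBV

Stage 1: 20 dBV is 12 dB over 8 dBV; at 12:1 that becomes 1 dB over, giving 9 dBV.
Stage 2: 9 dBV is 1.8 dB over 7.2 dBV; at 5:1 that becomes 0.36 dB over, giving 7.56 dBV.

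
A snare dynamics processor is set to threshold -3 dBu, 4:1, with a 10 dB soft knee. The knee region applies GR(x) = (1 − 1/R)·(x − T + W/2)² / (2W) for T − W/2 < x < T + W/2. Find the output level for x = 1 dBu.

-2.0375 dBu

x − T + W/2 = 1 − (-3) + 5 = 9.
GR = (1 − 1/4) × 9² / 20 = 0.75 × 81 / 20 = 3.0375 dB.
Output = 1 − 3.0375 = -2.0375 dBu.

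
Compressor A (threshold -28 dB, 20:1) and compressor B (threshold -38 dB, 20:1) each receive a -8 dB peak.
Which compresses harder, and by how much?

B, by 9.5 dB

A: GR = 20 − 20/20 = 19 dB.
B: GR = 30 − 30/20 = 28.5 dB.
B applies 9.5 dB more gain reduction.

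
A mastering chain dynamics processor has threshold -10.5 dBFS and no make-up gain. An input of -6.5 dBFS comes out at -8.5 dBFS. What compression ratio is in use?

Input overshoot = -6.5 − (-10.5) = 4 dB; output overshoot = -8.5 − (-10.5) = 2 dB.
Ratio = 4 / 2 = 2.

2:1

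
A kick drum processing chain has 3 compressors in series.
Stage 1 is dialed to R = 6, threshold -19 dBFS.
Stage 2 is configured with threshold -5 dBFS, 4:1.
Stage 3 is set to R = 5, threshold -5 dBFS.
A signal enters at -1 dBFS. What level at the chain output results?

-16 dBFS

Stage 1: -1 dBFS is 18 dB over -19 dBFS; at 6:1 that becomes 3 dB over, giving -16 dBFS.
Stage 2: below threshold (-16 ≤ -5); passes unchanged; output -16 dBFS.
Stage 3: below threshold (-16 ≤ -5); passes unchanged; output -16 dBFS.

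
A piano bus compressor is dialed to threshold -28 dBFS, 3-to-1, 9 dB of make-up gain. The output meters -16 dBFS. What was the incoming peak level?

Remove make-up: -16 − 9 = -25 dBFS.
Post-compression overshoot = -25 − (-28) = 3 dB.
Input overshoot = R × output overshoot = 9 dB → input = -28 + 9 = -19 dBFS.

-19 dBFS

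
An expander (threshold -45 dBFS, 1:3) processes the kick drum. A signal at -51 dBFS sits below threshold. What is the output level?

Undershoot = (-45) − (-51) = 6 dB.
At 1:3, that expands to 18 dB under threshold.
Output = -45 − 18 = -63 dBFS.

-63 dBFS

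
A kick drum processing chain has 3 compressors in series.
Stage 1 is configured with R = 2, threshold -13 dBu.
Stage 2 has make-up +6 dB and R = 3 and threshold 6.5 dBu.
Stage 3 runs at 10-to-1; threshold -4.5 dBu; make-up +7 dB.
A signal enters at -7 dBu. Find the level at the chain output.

2.55 dBu

Stage 1: -7 dBu is 6 dB over -13 dBu; at 2:1 that becomes 3 dB over, giving -10 dBu.
Stage 2: -10 dBu is at or below the 6.5 dBu threshold — no compression; make-up brings it to -4 dBu.
Stage 3: -4 dBu is 0.5 dB over -4.5 dBu; at 10:1 that becomes 0.05 dB over, giving -4.45 dBu; +7 dB make-up → 2.55 dBu.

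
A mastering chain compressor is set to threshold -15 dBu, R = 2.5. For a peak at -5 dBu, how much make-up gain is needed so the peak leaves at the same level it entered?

6 dB

The peak compresses to -15 + 10/2.5 = -11 dBu.
To reach -5 dBu requires -5 − (-11) = 6 dB of make-up.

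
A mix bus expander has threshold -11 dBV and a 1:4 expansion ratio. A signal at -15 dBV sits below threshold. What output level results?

The input is 4 dB below the -11 dBV threshold.
A 1:4 expander multiplies undershoot by 4: 4 × 4 = 16 dB below threshold.
Output = -11 − 16 = -27 dBV.

-27 dBV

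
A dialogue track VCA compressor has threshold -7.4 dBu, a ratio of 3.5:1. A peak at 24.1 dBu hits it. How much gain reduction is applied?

24.1 dBu exceeds the threshold by 31.5 dB.
After 3.5:1 compression the overshoot becomes 31.5/3.5 = 9 dB.
GR = overshoot in − overshoot out = 31.5 − 9 = 22.5 dB.

22.5 dB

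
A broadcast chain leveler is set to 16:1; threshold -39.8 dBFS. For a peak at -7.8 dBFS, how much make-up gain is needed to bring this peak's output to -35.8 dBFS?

The peak compresses to -39.8 + 32/16 = -37.8 dBFS.
To reach -35.8 dBFS requires -35.8 − (-37.8) = 2 dB of make-up.

2 dB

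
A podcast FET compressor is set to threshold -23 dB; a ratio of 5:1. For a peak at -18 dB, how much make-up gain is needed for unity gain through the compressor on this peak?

Without make-up, output = threshold + overshoot/5 = -23 + 1 = -22 dB.
Gap to target: 4 dB.

4 dB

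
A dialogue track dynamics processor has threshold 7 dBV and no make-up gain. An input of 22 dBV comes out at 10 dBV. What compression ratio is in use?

Input overshoot = 22 − 7 = 15 dB; output overshoot = 10 − 7 = 3 dB.
Ratio = 15 / 3 = 5.

5:1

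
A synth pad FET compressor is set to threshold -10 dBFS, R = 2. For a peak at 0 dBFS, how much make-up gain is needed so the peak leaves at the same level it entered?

5 dB

The peak compresses to -10 + 10/2 = -5 dBFS.
To reach 0 dBFS requires 0 − (-5) = 5 dB of make-up.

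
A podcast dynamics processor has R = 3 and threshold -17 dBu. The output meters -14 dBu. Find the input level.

The compressed level sits -14 − (-17) = 3 dB over threshold.
Before 3:1 compression the overshoot was 3 × 3 = 9 dB, so input = -17 + 9 = -8 dBu.

-8 dBu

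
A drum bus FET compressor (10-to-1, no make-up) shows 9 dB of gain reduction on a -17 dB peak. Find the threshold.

Input is 10 dB above T (since output overshoot × R = input overshoot: (-26 − T)·10 = -17 − T gives T = -27 dB).
Check: -27 + (-17 − (-27))/10 = -27 + 1 = -26 dB. ✓

-27 dB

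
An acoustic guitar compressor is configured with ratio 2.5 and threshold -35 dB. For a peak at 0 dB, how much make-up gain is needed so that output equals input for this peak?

21 dB

Overshoot 35 dB → 35/2.5 = 14 dB after compression, so the compressed level is -35 + 14 = -21 dB.
Make-up = target − compressed = 0 − (-21) = 21 dB.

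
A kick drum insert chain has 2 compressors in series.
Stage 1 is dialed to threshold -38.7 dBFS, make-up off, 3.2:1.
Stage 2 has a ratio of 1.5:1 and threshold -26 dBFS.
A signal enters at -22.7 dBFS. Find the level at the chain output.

-33.7 dBFS

Stage 1: overshoot 16 dB → 16/3.2 = 5 dB → -33.7 dBFS.
Stage 2: below threshold (-33.7 ≤ -26); passes unchanged; output -33.7 dBFS.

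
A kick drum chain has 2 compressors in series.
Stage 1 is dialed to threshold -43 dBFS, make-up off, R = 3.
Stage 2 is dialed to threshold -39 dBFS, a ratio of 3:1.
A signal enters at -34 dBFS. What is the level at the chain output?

Stage 1: -34 dBFS is 9 dB over -43 dBFS; at 3:1 that becomes 3 dB over, giving -40 dBFS.
Stage 2: -40 dBFS is at or below the -39 dBFS threshold — no compression; output -40 dBFS.

-40 dBFS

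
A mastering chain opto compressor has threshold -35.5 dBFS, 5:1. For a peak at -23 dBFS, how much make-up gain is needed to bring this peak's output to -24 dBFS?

9 dB

Overshoot 12.5 dB → 12.5/5 = 2.5 dB after compression, so the compressed level is -35.5 + 2.5 = -33 dBFS.
Make-up = target − compressed = -24 − (-33) = 9 dB.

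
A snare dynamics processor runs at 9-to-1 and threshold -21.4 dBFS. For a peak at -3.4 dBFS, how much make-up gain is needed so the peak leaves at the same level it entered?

16 dB

The peak compresses to -21.4 + 18/9 = -19.4 dBFS.
To reach -3.4 dBFS requires -3.4 − (-19.4) = 16 dB of make-up.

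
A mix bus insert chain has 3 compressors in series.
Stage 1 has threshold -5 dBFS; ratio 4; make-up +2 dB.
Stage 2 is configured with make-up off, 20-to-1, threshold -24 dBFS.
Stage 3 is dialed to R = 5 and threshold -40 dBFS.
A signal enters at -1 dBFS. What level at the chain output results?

-36.58 dBFS

Stage 1: -1 dBFS is 4 dB over -5 dBFS; at 4:1 that becomes 1 dB over, giving -4 dBFS; +2 dB make-up → -2 dBFS.
Stage 2: 22 dB above -24 dBFS, reduced 20:1 to 1.1 dB above → -22.9 dBFS.
Stage 3: 17.1 dB above -40 dBFS, reduced 5:1 to 3.42 dB above → -36.58 dBFS.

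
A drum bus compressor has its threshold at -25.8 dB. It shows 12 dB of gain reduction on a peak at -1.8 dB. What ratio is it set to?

Input overshoot = -1.8 − (-25.8) = 24 dB.
Output overshoot = 24 − 12 = 12 dB.
Ratio = input overshoot / output overshoot = 24 / 12 = 2.

2:1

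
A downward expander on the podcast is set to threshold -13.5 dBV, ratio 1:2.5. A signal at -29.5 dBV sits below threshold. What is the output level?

-53.5 dBV

Below threshold, a 1:2.5 expander applies gain = (2.5−1)×(T − x) of attenuation.
(2.5−1) × 16 = 24 dB, so output = -29.5 − 24 = -53.5 dBV.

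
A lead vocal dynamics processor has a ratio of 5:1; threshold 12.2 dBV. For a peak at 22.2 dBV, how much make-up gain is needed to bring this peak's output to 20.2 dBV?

The peak compresses to 12.2 + 10/5 = 14.2 dBV.
To reach 20.2 dBV requires 20.2 − 14.2 = 6 dB of make-up.

6 dB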